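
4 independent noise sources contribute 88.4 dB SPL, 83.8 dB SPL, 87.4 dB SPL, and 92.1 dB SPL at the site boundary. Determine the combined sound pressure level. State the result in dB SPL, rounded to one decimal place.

Incoherent sources combine by intensity addition: L_total = 10·log₁₀(Σ 10^(L_i/10)).
Σ 10^(L/10) = 10^(88.4/10) + 10^(83.8/10) + 10^(87.4/10) + 10^(92.1/10) = 3.103e+09.
L_total = 10·log₁₀(3.103e+09) = 94.92 dB SPL.

94.9 dB SPL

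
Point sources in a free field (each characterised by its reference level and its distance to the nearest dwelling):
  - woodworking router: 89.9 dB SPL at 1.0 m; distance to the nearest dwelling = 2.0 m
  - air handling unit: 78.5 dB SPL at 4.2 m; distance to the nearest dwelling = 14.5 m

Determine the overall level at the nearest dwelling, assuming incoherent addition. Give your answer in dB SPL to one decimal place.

84.0 dB SPL

Apply inverse-square spreading to bring every level to the receiver, then sum 10^(L/10).
woodworking router: 89.9 − 20·log₁₀(2.0/1.0) = 89.9 − 6.02 = 83.88 dB SPL.
air handling unit: 78.5 − 20·log₁₀(14.5/4.2) = 78.5 − 10.76 = 67.74 dB SPL.
Σ 10^(L/10) = 2.502e+08 → L_total = 10·log₁₀(2.502e+08) = 83.98 dB SPL.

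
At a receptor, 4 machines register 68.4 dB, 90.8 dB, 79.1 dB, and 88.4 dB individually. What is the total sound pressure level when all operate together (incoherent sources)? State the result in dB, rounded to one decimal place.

For uncorrelated sources the intensities add, so convert each level to linear form, sum, and take 10·log₁₀ of the total.
Σ 10^(L/10) = 10^(68.4/10) + 10^(90.8/10) + 10^(79.1/10) + 10^(88.4/10) = 1.982e+09.
L_total = 10·log₁₀(1.982e+09) = 92.97 dB.

93.0 dB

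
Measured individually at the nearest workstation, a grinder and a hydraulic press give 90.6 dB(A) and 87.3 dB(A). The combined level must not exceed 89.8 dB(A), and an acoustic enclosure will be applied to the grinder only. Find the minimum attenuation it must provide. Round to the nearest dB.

4 dB

Everything except the grinder sums to 10^(87.3/10) = 5.370e+08 in linear terms, 87.30 dB(A).
To meet 89.8 dB(A) overall, the treated grinder may contribute at most 10^(89.8/10) − 5.370e+08 = 4.180e+08, i.e. 86.21 dB(A).
Required insertion loss = 90.6 − 86.21 = 4.39 dB.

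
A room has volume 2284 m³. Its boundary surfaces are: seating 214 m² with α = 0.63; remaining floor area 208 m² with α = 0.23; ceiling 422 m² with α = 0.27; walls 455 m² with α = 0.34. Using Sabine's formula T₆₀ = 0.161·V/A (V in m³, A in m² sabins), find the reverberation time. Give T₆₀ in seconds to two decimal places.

Summing Sᵢαᵢ: 214·0.63 + 208·0.23 + 422·0.27 + 455·0.34 = 451.30 m².
T₆₀ = 0.161·V/A = 0.161·2284/451.30 = 0.815 s.

0.81 s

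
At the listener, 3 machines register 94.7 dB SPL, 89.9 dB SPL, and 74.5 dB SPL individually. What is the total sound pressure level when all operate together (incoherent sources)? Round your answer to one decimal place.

For uncorrelated sources the intensities add, so convert each level to linear form, sum, and take 10·log₁₀ of the total.
Σ 10^(L/10) = 10^(94.7/10) + 10^(89.9/10) + 10^(74.5/10) = 3.957e+09.
L_total = 10·log₁₀(3.957e+09) = 95.97 dB SPL.

96.0 dB SPL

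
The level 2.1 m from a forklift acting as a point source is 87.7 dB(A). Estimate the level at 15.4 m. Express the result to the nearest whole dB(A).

For a point source, L₂ = L₁ − 20·log₁₀(r₂/r₁).
L₂ = 87.7 − 20·log₁₀(15.4/2.1) = 87.7 − 17.306 = 70.39 dB(A).

70 dB(A)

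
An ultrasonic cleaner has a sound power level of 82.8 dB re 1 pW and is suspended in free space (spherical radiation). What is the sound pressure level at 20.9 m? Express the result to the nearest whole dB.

45 dB

Free-field spherical radiation: L_p = L_w − 10·log₁₀(4π·r²), r = 20.9 m.
4π·r² = 5489 m², 10·log₁₀ of that is 37.395 dB.
L_p = 82.8 − 37.395 = 45.40 dB.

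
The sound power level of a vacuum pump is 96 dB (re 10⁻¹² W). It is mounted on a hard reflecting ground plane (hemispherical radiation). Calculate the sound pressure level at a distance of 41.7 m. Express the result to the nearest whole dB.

L_p = L_w − 10·log₁₀(2π·r²) with r = 41.7 m.
2π·r² = 1.093e+04 m², 10·log₁₀ of that is 40.385 dB.
L_p = 96 − 40.385 = 55.62 dB.

56 dB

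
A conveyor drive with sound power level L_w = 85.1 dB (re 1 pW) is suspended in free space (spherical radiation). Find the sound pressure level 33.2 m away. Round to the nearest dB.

44 dB

Free-field spherical radiation: L_p = L_w − 10·log₁₀(4π·r²), r = 33.2 m.
4π·r² = 1.385e+04 m², 10·log₁₀ of that is 41.415 dB.
L_p = 85.1 − 41.415 = 43.69 dB.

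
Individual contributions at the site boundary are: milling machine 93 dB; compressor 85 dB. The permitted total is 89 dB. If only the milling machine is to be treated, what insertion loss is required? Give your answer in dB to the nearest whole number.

Fixed contribution from the other source: Σ 10^(L/10) = 10^(85/10) = 3.162e+08 (85.00 dB).
The limit corresponds to 10^(89/10) = 7.943e+08; subtracting the fixed part leaves 4.781e+08 for the milling machine, i.e. 86.80 dB.
So the milling machine must be reduced from 93 to 86.80 dB: IL = 6.20 dB.

6 dB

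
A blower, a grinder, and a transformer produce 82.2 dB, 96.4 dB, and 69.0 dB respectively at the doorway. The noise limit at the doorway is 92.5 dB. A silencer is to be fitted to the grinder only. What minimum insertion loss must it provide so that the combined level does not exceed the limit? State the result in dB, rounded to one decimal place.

Everything except the grinder sums to 10^(82.2/10) + 10^(69.0/10) = 1.739e+08 in linear terms, 82.40 dB.
To meet 92.5 dB overall, the treated grinder may contribute at most 10^(92.5/10) − 1.739e+08 = 1.604e+09, i.e. 92.05 dB.
Required insertion loss = 96.4 − 92.05 = 4.35 dB.

4.3 dB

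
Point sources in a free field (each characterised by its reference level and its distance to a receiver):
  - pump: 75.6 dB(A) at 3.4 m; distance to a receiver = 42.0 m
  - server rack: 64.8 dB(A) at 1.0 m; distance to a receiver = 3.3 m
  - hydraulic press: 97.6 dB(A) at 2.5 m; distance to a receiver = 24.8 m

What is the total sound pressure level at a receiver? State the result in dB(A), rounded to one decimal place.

Propagate each source to the receiver with L = L_ref − 20·log₁₀(r/r_ref), then add intensities.
pump: 75.6 − 20·log₁₀(42.0/3.4) = 75.6 − 21.84 = 53.76 dB(A).
server rack: 64.8 − 20·log₁₀(3.3/1.0) = 64.8 − 10.37 = 54.43 dB(A).
hydraulic press: 97.6 − 20·log₁₀(24.8/2.5) = 97.6 − 19.93 = 77.67 dB(A).
Σ 10^(L/10) = 5.899e+07 → L_total = 10·log₁₀(5.899e+07) = 77.71 dB(A).

77.7 dB(A)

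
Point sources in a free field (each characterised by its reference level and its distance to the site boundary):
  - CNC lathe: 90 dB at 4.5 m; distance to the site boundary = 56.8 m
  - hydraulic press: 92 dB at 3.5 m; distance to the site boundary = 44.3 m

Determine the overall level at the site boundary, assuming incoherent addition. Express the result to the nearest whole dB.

Propagate each source to the receiver with L = L_ref − 20·log₁₀(r/r_ref), then add intensities.
CNC lathe: 90 − 20·log₁₀(56.8/4.5) = 90 − 22.02 = 67.98 dB.
hydraulic press: 92 − 20·log₁₀(44.3/3.5) = 92 − 22.05 = 69.95 dB.
Σ 10^(L/10) = 1.617e+07 → L_total = 10·log₁₀(1.617e+07) = 72.09 dB.

72 dB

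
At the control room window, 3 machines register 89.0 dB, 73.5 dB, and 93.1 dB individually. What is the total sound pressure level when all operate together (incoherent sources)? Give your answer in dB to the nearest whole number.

95 dB

For uncorrelated sources the intensities add, so convert each level to linear form, sum, and take 10·log₁₀ of the total.
Σ 10^(L/10) = 10^(89.0/10) + 10^(73.5/10) + 10^(93.1/10) = 2.858e+09.
L_total = 10·log₁₀(2.858e+09) = 94.56 dB.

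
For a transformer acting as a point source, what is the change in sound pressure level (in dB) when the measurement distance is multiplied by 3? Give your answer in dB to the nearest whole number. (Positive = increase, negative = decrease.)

-10 dB

A point source loses 6 dB per doubling of distance; generally ΔL = −20·log₁₀(r₂/r₁).
ΔL = −20·log₁₀(3) = -9.54 dB.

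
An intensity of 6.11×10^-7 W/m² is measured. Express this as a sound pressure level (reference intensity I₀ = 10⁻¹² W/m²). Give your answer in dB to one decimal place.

57.9 dB

Dividing by I₀ shifts the exponent by 12: I/I₀ = 6.11×10^5.
L = 10·(0.7860 + 5) = 57.86 dB.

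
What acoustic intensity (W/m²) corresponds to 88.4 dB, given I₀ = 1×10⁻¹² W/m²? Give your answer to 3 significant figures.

0.000692 W/m²

L = 10·log₁₀(I/I₀) ⇒ I = I₀·10^(L/10) = 10⁻¹² × 10^8.84.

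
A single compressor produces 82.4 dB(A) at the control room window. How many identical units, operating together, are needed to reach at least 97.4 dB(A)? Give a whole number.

32

N identical sources give L₁ + 10·log₁₀ N, so require 10·log₁₀ N ≥ 97.4 − 82.4 = 15.0 dB.
N ≥ 10^(15.0/10) = 31.623, so N = 32.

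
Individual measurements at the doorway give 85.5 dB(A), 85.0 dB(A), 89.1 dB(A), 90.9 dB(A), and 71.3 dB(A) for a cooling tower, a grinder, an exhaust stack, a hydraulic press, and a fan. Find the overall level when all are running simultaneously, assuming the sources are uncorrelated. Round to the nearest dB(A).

For uncorrelated sources the intensities add, so convert each level to linear form, sum, and take 10·log₁₀ of the total.
Σ 10^(L/10) = 10^(85.5/10) + 10^(85.0/10) + 10^(89.1/10) + 10^(90.9/10) + 10^(71.3/10) = 2.728e+09.
L_total = 10·log₁₀(2.728e+09) = 94.36 dB(A).

94 dB(A)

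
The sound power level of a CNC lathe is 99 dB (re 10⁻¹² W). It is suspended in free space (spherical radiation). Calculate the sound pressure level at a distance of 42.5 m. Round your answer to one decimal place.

55.4 dB

L_p = L_w − 10·log₁₀(4π·r²) with r = 42.5 m.
4π·r² = 2.27e+04 m², 10·log₁₀ of that is 43.560 dB.
L_p = 99 − 43.560 = 55.44 dB.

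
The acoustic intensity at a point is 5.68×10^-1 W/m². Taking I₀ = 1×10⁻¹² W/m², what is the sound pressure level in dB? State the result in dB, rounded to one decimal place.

I/I₀ = 5.68×10^-1/10⁻¹² = 5.68×10^11, and L = 10·log₁₀(I/I₀).
L = 10·(0.7543 + 11) = 117.54 dB.

117.5 dB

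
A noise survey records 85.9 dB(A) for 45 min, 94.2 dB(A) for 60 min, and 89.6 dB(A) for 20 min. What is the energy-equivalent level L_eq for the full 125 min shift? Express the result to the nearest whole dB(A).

Weight each interval's intensity by its duration and average over T = 125 min:
Σ tᵢ·10^(Lᵢ/10) = 45·10^(85.9/10) + 60·10^(94.2/10) + 20·10^(89.6/10) = 1.936e+11.
L_eq = 10·log₁₀(1.936e+11/125) = 91.90 dB(A).

92 dB(A)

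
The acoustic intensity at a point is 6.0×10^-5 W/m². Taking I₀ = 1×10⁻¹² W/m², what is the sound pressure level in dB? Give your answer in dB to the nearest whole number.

I/I₀ = 6.0×10^-5/10⁻¹² = 6.0×10^7, and L = 10·log₁₀(I/I₀).
L = 10·(0.7782 + 7) = 77.78 dB.

78 dB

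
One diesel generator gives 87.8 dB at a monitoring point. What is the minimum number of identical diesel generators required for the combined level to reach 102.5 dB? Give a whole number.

The shortfall is 102.5 − 87.8 = 14.7 dB, and N units add 10·log₁₀ N, so need 10·log₁₀ N ≥ 14.7.
N ≥ 10^(14.7/10) = 29.512, so N = 30.

30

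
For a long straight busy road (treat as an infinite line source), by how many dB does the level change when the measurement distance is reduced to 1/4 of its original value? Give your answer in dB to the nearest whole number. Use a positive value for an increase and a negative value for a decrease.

A line source loses 3 dB per doubling of distance; generally ΔL = −10·log₁₀(r₂/r₁).
ΔL = −10·log₁₀(0.25) = +6.02 dB.

+6 dB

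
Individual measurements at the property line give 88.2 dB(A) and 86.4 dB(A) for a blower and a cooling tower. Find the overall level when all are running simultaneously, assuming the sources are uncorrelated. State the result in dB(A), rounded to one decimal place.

Incoherent sources combine by intensity addition: L_total = 10·log₁₀(Σ 10^(L_i/10)).
Σ 10^(L/10) = 10^(88.2/10) + 10^(86.4/10) = 1.097e+09.
L_total = 10·log₁₀(1.097e+09) = 90.40 dB(A).

90.4 dB(A)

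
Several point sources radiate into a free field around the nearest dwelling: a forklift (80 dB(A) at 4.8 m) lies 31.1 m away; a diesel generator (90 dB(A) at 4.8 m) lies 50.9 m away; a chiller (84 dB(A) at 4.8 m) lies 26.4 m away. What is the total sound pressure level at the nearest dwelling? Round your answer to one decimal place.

72.9 dB(A)

First find each source's level at the receiver (point-source: −20·log₁₀(r/r_ref)), then combine on an intensity basis.
forklift: 80 − 20·log₁₀(31.1/4.8) = 80 − 16.23 = 63.77 dB(A).
diesel generator: 90 − 20·log₁₀(50.9/4.8) = 90 − 20.51 = 69.49 dB(A).
chiller: 84 − 20·log₁₀(26.4/4.8) = 84 − 14.81 = 69.19 dB(A).
Σ 10^(L/10) = 1.958e+07 → L_total = 10·log₁₀(1.958e+07) = 72.92 dB(A).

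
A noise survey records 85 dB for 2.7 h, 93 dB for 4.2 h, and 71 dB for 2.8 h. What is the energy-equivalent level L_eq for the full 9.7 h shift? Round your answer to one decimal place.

89.8 dB

L_eq = 10·log₁₀[(1/T)·Σ tᵢ·10^(Lᵢ/10)] with T = 9.7 h.
Σ tᵢ·10^(Lᵢ/10) = 2.7·10^(85/10) + 4.2·10^(93/10) + 2.8·10^(71/10) = 9.269e+09.
L_eq = 10·log₁₀(9.269e+09/9.7) = 89.80 dB.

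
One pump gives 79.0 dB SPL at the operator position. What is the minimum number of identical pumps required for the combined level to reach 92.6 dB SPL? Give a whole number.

23

The shortfall is 92.6 − 79.0 = 13.6 dB, and N units add 10·log₁₀ N, so need 10·log₁₀ N ≥ 13.6.
N ≥ 10^(13.6/10) = 22.909, so N = 23.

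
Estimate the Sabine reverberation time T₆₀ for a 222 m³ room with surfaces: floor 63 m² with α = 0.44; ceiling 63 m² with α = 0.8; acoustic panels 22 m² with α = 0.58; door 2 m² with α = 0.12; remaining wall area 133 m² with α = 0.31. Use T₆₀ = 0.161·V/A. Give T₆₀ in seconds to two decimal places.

A = Σ Sᵢαᵢ = 63·0.44 + 63·0.8 + 22·0.58 + 2·0.12 + 133·0.31 = 132.35 m².
T₆₀ = 0.161·V/A = 0.161·222/132.35 = 0.270 s.

0.27 s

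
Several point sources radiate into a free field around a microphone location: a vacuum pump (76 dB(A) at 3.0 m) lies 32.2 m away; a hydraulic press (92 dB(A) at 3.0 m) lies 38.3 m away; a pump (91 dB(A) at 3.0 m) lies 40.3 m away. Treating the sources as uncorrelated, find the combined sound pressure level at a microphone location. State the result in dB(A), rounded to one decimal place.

Apply inverse-square spreading to bring every level to the receiver, then sum 10^(L/10).
vacuum pump: 76 − 20·log₁₀(32.2/3.0) = 76 − 20.61 = 55.39 dB(A).
hydraulic press: 92 − 20·log₁₀(38.3/3.0) = 92 − 22.12 = 69.88 dB(A).
pump: 91 − 20·log₁₀(40.3/3.0) = 91 − 22.56 = 68.44 dB(A).
Σ 10^(L/10) = 1.705e+07 → L_total = 10·log₁₀(1.705e+07) = 72.32 dB(A).

72.3 dB(A)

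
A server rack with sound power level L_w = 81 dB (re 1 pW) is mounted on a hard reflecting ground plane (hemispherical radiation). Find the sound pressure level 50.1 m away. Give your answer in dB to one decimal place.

39.0 dB

The power spreads over a hemisphere of area 2π·r², so L_p = L_w − 10·log₁₀(2π·r²).
2π·r² = 1.577e+04 m², 10·log₁₀ of that is 41.979 dB.
L_p = 81 − 41.979 = 39.02 dB.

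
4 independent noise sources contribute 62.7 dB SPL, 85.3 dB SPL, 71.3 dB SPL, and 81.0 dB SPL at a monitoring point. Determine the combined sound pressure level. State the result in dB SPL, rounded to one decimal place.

86.8 dB SPL

For uncorrelated sources the intensities add, so convert each level to linear form, sum, and take 10·log₁₀ of the total.
Σ 10^(L/10) = 10^(62.7/10) + 10^(85.3/10) + 10^(71.3/10) + 10^(81.0/10) = 4.801e+08.
L_total = 10·log₁₀(4.801e+08) = 86.81 dB SPL.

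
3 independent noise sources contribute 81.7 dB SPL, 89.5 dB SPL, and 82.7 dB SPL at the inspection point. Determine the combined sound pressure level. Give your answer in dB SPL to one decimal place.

Incoherent sources combine by intensity addition: L_total = 10·log₁₀(Σ 10^(L_i/10)).
Σ 10^(L/10) = 10^(81.7/10) + 10^(89.5/10) + 10^(82.7/10) = 1.225e+09.
L_total = 10·log₁₀(1.225e+09) = 90.88 dB SPL.

90.9 dB SPL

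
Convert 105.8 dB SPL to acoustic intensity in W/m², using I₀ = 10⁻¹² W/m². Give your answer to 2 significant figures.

0.038 W/m²

L = 10·log₁₀(I/I₀) ⇒ I = I₀·10^(L/10) = 10⁻¹² × 10^10.58.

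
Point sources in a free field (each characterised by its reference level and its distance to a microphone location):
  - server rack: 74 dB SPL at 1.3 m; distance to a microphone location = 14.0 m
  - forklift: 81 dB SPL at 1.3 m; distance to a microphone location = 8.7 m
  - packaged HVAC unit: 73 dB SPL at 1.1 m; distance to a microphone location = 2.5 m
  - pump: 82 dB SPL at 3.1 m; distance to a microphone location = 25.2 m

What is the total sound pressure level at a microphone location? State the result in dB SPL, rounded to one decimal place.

First find each source's level at the receiver (point-source: −20·log₁₀(r/r_ref)), then combine on an intensity basis.
server rack: 74 − 20·log₁₀(14.0/1.3) = 74 − 20.64 = 53.36 dB SPL.
forklift: 81 − 20·log₁₀(8.7/1.3) = 81 − 16.51 = 64.49 dB SPL.
packaged HVAC unit: 73 − 20·log₁₀(2.5/1.1) = 73 − 7.13 = 65.87 dB SPL.
pump: 82 − 20·log₁₀(25.2/3.1) = 82 − 18.20 = 63.80 dB SPL.
Σ 10^(L/10) = 9.289e+06 → L_total = 10·log₁₀(9.289e+06) = 69.68 dB SPL.

69.7 dB SPL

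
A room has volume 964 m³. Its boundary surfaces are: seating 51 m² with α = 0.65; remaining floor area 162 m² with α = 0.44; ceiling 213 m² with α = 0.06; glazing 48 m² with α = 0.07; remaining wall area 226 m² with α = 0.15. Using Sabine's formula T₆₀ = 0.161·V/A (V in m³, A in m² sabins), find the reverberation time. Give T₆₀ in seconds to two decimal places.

1.00 s

A = Σ Sᵢαᵢ = 51·0.65 + 162·0.44 + 213·0.06 + 48·0.07 + 226·0.15 = 154.47 m².
T₆₀ = 0.161·V/A = 0.161·964/154.47 = 1.005 s.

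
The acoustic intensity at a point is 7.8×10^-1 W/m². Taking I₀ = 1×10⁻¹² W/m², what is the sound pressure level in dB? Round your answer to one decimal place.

118.9 dB

L = 10·log₁₀(I/I₀) = 10·log₁₀(7.8×10^-1/10⁻¹²) = 10·log₁₀(7.8×10^11).
L = 10·(0.8921 + 11) = 118.92 dB.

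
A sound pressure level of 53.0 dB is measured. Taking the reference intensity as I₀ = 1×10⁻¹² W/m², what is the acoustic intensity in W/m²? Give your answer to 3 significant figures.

L = 10·log₁₀(I/I₀) ⇒ I = I₀·10^(L/10) = 10⁻¹² × 10^5.30.

2.00e-07 W/m²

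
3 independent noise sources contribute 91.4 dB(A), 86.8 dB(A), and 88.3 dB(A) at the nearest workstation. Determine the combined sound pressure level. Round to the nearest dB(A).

94 dB(A)

For uncorrelated sources the intensities add, so convert each level to linear form, sum, and take 10·log₁₀ of the total.
Σ 10^(L/10) = 10^(91.4/10) + 10^(86.8/10) + 10^(88.3/10) = 2.535e+09.
L_total = 10·log₁₀(2.535e+09) = 94.04 dB(A).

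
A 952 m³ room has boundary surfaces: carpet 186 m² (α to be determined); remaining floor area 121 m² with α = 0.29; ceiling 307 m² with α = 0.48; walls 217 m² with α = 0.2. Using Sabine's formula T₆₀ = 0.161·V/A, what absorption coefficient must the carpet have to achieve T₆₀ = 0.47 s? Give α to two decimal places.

A = 0.161·V/T₆₀ = 0.161·952/0.47 = 326.11 m² sabins.
Absorption from the other surfaces = 121·0.29 + 307·0.48 + 217·0.2 = 225.85 m², so the carpet must supply 100.26 m² over 186 m².
α = 100.26/186 = 0.539.

0.54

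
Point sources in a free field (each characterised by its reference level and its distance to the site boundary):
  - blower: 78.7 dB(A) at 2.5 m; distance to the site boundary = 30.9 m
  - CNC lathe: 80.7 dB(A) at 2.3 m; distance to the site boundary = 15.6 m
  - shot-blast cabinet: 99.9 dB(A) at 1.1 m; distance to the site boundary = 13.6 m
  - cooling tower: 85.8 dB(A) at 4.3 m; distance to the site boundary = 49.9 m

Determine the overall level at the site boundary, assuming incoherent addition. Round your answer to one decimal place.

78.4 dB(A)

Propagate each source to the receiver with L = L_ref − 20·log₁₀(r/r_ref), then add intensities.
blower: 78.7 − 20·log₁₀(30.9/2.5) = 78.7 − 21.84 = 56.86 dB(A).
CNC lathe: 80.7 − 20·log₁₀(15.6/2.3) = 80.7 − 16.63 = 64.07 dB(A).
shot-blast cabinet: 99.9 − 20·log₁₀(13.6/1.1) = 99.9 − 21.84 = 78.06 dB(A).
cooling tower: 85.8 − 20·log₁₀(49.9/4.3) = 85.8 − 21.29 = 64.51 dB(A).
Σ 10^(L/10) = 6.979e+07 → L_total = 10·log₁₀(6.979e+07) = 78.44 dB(A).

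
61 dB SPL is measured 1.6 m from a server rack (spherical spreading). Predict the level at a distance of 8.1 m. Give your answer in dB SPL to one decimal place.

46.9 dB SPL

Spherical spreading from a point source gives a 20·log₁₀(r₂/r₁) drop.
L₂ = 61 − 20·log₁₀(8.1/1.6) = 61 − 14.087 = 46.91 dB SPL.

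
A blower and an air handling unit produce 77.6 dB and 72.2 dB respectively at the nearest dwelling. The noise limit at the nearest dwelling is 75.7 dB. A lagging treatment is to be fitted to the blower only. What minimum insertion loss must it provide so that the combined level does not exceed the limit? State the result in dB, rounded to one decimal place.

Everything except the blower sums to 10^(72.2/10) = 1.660e+07 in linear terms, 72.20 dB.
The limit corresponds to 10^(75.7/10) = 3.715e+07; subtracting the fixed part leaves 2.056e+07 for the blower, i.e. 73.13 dB.
Required insertion loss = 77.6 − 73.13 = 4.47 dB.

4.5 dB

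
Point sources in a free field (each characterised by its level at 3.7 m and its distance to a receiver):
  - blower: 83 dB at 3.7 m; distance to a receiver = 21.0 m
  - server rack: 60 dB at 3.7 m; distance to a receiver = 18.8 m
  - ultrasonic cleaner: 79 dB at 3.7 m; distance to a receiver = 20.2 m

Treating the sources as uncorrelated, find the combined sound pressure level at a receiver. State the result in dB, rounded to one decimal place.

69.5 dB

Apply inverse-square spreading to bring every level to the receiver, then sum 10^(L/10).
blower: 83 − 20·log₁₀(21.0/3.7) = 83 − 15.08 = 67.92 dB.
server rack: 60 − 20·log₁₀(18.8/3.7) = 60 − 14.12 = 45.88 dB.
ultrasonic cleaner: 79 − 20·log₁₀(20.2/3.7) = 79 − 14.74 = 64.26 dB.
Σ 10^(L/10) = 8.898e+06 → L_total = 10·log₁₀(8.898e+06) = 69.49 dB.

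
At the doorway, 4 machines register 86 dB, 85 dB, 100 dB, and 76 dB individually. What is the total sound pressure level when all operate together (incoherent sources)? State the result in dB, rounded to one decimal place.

For uncorrelated sources the intensities add, so convert each level to linear form, sum, and take 10·log₁₀ of the total.
Σ 10^(L/10) = 10^(86/10) + 10^(85/10) + 10^(100/10) + 10^(76/10) = 1.075e+10.
L_total = 10·log₁₀(1.075e+10) = 100.32 dB.

100.3 dB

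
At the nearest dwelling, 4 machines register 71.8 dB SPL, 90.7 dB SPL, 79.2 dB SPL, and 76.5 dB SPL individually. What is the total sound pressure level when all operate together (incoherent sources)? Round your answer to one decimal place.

91.2 dB SPL

Incoherent sources combine by intensity addition: L_total = 10·log₁₀(Σ 10^(L_i/10)).
Σ 10^(L/10) = 10^(71.8/10) + 10^(90.7/10) + 10^(79.2/10) + 10^(76.5/10) = 1.318e+09.
L_total = 10·log₁₀(1.318e+09) = 91.20 dB SPL.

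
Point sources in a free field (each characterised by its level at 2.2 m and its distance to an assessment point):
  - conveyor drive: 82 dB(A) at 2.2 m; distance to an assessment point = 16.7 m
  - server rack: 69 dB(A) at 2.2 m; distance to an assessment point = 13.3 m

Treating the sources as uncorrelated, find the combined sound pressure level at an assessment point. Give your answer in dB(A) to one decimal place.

Apply inverse-square spreading to bring every level to the receiver, then sum 10^(L/10).
conveyor drive: 82 − 20·log₁₀(16.7/2.2) = 82 − 17.61 = 64.39 dB(A).
server rack: 69 − 20·log₁₀(13.3/2.2) = 69 − 15.63 = 53.37 dB(A).
Σ 10^(L/10) = 2.968e+06 → L_total = 10·log₁₀(2.968e+06) = 64.72 dB(A).

64.7 dB(A)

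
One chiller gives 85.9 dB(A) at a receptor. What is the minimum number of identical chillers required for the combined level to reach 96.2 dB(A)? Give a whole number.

11

The shortfall is 96.2 − 85.9 = 10.3 dB, and N units add 10·log₁₀ N, so need 10·log₁₀ N ≥ 10.3.
N ≥ 10^(10.3/10) = 10.715, so N = 11.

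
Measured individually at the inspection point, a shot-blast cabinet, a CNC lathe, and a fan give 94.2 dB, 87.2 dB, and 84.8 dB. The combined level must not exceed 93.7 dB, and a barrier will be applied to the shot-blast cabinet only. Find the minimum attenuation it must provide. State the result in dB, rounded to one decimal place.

The untreated sources together contribute 10^(87.2/10) + 10^(84.8/10) = 8.268e+08, i.e. 89.17 dB.
The limit corresponds to 10^(93.7/10) = 2.344e+09; subtracting the fixed part leaves 1.517e+09 for the shot-blast cabinet, i.e. 91.81 dB.
So the shot-blast cabinet must be reduced from 94.2 to 91.81 dB: IL = 2.39 dB.

2.4 dB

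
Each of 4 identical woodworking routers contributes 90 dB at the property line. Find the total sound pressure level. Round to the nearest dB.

L_total = L₁ + 10·log₁₀ N for N identical incoherent sources.
L_total = 90 + 10·log₁₀(4) = 90 + 6.021 = 96.02 dB.

96 dB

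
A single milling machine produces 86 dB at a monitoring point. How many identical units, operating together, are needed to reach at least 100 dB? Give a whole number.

26

Need L₁ + 10·log₁₀ N ≥ 100, i.e. log₁₀ N ≥ 1.40.
N ≥ 10^(14.0/10) = 25.119, so N = 26.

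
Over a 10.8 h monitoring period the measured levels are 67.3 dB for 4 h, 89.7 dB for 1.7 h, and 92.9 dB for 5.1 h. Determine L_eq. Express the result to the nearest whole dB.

90 dB

The energy average is taken in the linear domain: L_eq = 10·log₁₀[(Σ tᵢ·10^(Lᵢ/10))/T], T = 10.8 h.
Σ tᵢ·10^(Lᵢ/10) = 4·10^(67.3/10) + 1.7·10^(89.7/10) + 5.1·10^(92.9/10) = 1.155e+10.
L_eq = 10·log₁₀(1.155e+10/10.8) = 90.29 dB.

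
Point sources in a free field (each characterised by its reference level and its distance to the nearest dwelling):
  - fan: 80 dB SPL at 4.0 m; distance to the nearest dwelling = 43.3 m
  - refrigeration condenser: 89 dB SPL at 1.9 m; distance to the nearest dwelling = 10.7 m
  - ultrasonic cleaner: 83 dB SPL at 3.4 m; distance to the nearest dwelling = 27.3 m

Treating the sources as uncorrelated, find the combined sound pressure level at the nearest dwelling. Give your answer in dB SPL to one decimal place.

74.6 dB SPL

Apply inverse-square spreading to bring every level to the receiver, then sum 10^(L/10).
fan: 80 − 20·log₁₀(43.3/4.0) = 80 − 20.69 = 59.31 dB SPL.
refrigeration condenser: 89 − 20·log₁₀(10.7/1.9) = 89 − 15.01 = 73.99 dB SPL.
ultrasonic cleaner: 83 − 20·log₁₀(27.3/3.4) = 83 − 18.09 = 64.91 dB SPL.
Σ 10^(L/10) = 2.899e+07 → L_total = 10·log₁₀(2.899e+07) = 74.62 dB SPL.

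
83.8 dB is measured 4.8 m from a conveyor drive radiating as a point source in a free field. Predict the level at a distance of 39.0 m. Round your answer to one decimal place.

65.6 dB

For a point source, L₂ = L₁ − 20·log₁₀(r₂/r₁).
L₂ = 83.8 − 20·log₁₀(39.0/4.8) = 83.8 − 18.196 = 65.60 dB.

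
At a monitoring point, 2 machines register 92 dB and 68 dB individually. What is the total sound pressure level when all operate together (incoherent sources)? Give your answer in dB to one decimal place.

92.0 dB

Incoherent sources combine by intensity addition: L_total = 10·log₁₀(Σ 10^(L_i/10)).
Σ 10^(L/10) = 10^(92/10) + 10^(68/10) = 1.591e+09.
L_total = 10·log₁₀(1.591e+09) = 92.02 dB.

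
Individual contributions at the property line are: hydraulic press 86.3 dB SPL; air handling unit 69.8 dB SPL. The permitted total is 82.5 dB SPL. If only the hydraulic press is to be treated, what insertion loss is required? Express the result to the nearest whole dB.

Fixed contribution from the other source: Σ 10^(L/10) = 10^(69.8/10) = 9.550e+06 (69.80 dB SPL).
The limit corresponds to 10^(82.5/10) = 1.778e+08; subtracting the fixed part leaves 1.683e+08 for the hydraulic press, i.e. 82.26 dB SPL.
Required insertion loss = 86.3 − 82.26 = 4.04 dB.

4 dB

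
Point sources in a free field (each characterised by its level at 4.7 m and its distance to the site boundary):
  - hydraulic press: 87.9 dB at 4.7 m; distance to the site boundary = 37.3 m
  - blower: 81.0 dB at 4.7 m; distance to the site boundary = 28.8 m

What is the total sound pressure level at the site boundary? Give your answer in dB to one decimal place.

First find each source's level at the receiver (point-source: −20·log₁₀(r/r_ref)), then combine on an intensity basis.
hydraulic press: 87.9 − 20·log₁₀(37.3/4.7) = 87.9 − 17.99 = 69.91 dB.
blower: 81.0 − 20·log₁₀(28.8/4.7) = 81.0 − 15.75 = 65.25 dB.
Σ 10^(L/10) = 1.314e+07 → L_total = 10·log₁₀(1.314e+07) = 71.19 dB.

71.2 dB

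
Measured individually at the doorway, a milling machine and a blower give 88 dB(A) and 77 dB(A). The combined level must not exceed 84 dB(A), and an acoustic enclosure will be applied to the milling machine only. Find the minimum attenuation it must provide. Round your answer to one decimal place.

5.0 dB

The untreated sources together contribute 10^(77/10) = 5.012e+07, i.e. 77.00 dB(A).
The limit corresponds to 10^(84/10) = 2.512e+08; subtracting the fixed part leaves 2.011e+08 for the milling machine, i.e. 83.03 dB(A).
Required insertion loss = 88 − 83.03 = 4.97 dB.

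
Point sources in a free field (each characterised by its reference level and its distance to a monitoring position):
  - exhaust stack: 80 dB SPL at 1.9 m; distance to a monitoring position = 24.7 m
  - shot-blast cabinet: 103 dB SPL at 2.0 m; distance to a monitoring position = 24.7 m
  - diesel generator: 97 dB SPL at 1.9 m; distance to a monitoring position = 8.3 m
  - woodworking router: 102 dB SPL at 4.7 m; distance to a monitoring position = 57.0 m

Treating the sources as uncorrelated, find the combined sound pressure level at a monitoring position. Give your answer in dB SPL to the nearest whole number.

87 dB SPL

First find each source's level at the receiver (point-source: −20·log₁₀(r/r_ref)), then combine on an intensity basis.
exhaust stack: 80 − 20·log₁₀(24.7/1.9) = 80 − 22.28 = 57.72 dB SPL.
shot-blast cabinet: 103 − 20·log₁₀(24.7/2.0) = 103 − 21.83 = 81.17 dB SPL.
diesel generator: 97 − 20·log₁₀(8.3/1.9) = 97 − 12.81 = 84.19 dB SPL.
woodworking router: 102 − 20·log₁₀(57.0/4.7) = 102 − 21.68 = 80.32 dB SPL.
Σ 10^(L/10) = 5.018e+08 → L_total = 10·log₁₀(5.018e+08) = 87.01 dB SPL.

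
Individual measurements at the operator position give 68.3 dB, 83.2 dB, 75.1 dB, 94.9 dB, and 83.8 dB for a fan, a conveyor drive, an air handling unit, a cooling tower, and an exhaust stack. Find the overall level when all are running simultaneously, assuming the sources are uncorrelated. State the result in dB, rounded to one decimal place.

95.5 dB

Incoherent sources combine by intensity addition: L_total = 10·log₁₀(Σ 10^(L_i/10)).
Σ 10^(L/10) = 10^(68.3/10) + 10^(83.2/10) + 10^(75.1/10) + 10^(94.9/10) + 10^(83.8/10) = 3.578e+09.
L_total = 10·log₁₀(3.578e+09) = 95.54 dB.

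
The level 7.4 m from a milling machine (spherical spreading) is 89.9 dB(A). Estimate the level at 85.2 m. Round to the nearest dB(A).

For a point source, L₂ = L₁ − 20·log₁₀(r₂/r₁).
L₂ = 89.9 − 20·log₁₀(85.2/7.4) = 89.9 − 21.224 = 68.68 dB(A).

69 dB(A)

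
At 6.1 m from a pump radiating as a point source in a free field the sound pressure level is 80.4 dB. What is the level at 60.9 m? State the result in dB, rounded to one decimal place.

60.4 dB

For a point source, L₂ = L₁ − 20·log₁₀(r₂/r₁).
L₂ = 80.4 − 20·log₁₀(60.9/6.1) = 80.4 − 19.986 = 60.41 dB.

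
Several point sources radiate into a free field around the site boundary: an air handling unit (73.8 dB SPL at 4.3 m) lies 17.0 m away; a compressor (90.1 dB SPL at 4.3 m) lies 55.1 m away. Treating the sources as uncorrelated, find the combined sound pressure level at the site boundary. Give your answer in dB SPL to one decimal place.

68.9 dB SPL

Apply inverse-square spreading to bring every level to the receiver, then sum 10^(L/10).
air handling unit: 73.8 − 20·log₁₀(17.0/4.3) = 73.8 − 11.94 = 61.86 dB SPL.
compressor: 90.1 − 20·log₁₀(55.1/4.3) = 90.1 − 22.15 = 67.95 dB SPL.
Σ 10^(L/10) = 7.767e+06 → L_total = 10·log₁₀(7.767e+06) = 68.90 dB SPL.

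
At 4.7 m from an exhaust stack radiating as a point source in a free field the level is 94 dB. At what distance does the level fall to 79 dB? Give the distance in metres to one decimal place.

The 15.0 dB drop corresponds to a distance ratio of 10^(15.0/20) for a point source.
r₂ = 4.7·10^((94−79)/20) = 4.7·10^(15.0/20) = 26.43 m.

26.4 m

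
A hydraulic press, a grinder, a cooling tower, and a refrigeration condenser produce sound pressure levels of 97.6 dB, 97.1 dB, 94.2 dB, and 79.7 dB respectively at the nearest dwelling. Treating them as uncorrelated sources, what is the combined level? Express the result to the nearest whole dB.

101 dB

Incoherent sources combine by intensity addition: L_total = 10·log₁₀(Σ 10^(L_i/10)).
Σ 10^(L/10) = 10^(97.6/10) + 10^(97.1/10) + 10^(94.2/10) + 10^(79.7/10) = 1.361e+10.
L_total = 10·log₁₀(1.361e+10) = 101.34 dB.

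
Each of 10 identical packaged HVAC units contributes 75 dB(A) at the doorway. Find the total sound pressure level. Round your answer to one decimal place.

With 10 equal, uncorrelated contributions the intensity is 10× that of one unit, giving a rise of 10·log₁₀ 10.
L_total = 75 + 10·log₁₀(10) = 75 + 10.000 = 85.00 dB(A).

85.0 dB(A)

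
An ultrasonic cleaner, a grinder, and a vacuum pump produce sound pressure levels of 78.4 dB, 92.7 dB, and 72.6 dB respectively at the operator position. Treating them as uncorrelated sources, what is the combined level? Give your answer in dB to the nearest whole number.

93 dB

For uncorrelated sources the intensities add, so convert each level to linear form, sum, and take 10·log₁₀ of the total.
Σ 10^(L/10) = 10^(78.4/10) + 10^(92.7/10) + 10^(72.6/10) = 1.949e+09.
L_total = 10·log₁₀(1.949e+09) = 92.90 dB.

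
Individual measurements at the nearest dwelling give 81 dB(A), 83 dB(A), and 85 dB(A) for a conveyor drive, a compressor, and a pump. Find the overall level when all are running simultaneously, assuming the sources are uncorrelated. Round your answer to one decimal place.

88.1 dB(A)

Incoherent sources combine by intensity addition: L_total = 10·log₁₀(Σ 10^(L_i/10)).
Σ 10^(L/10) = 10^(81/10) + 10^(83/10) + 10^(85/10) = 6.416e+08.
L_total = 10·log₁₀(6.416e+08) = 88.07 dB(A).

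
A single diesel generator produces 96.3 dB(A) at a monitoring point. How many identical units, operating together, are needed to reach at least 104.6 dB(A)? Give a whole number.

7

N identical sources give L₁ + 10·log₁₀ N, so require 10·log₁₀ N ≥ 104.6 − 96.3 = 8.3 dB.
N ≥ 10^(8.3/10) = 6.761, so N = 7.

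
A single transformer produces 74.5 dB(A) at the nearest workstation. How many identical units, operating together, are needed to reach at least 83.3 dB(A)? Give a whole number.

N identical sources give L₁ + 10·log₁₀ N, so require 10·log₁₀ N ≥ 83.3 − 74.5 = 8.8 dB.
N ≥ 10^(8.8/10) = 7.586, so N = 8.

8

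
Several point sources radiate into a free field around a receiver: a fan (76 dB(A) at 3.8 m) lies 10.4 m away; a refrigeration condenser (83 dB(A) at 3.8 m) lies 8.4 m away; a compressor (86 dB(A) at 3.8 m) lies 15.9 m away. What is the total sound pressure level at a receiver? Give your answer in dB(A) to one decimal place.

78.4 dB(A)

First find each source's level at the receiver (point-source: −20·log₁₀(r/r_ref)), then combine on an intensity basis.
fan: 76 − 20·log₁₀(10.4/3.8) = 76 − 8.74 = 67.26 dB(A).
refrigeration condenser: 83 − 20·log₁₀(8.4/3.8) = 83 − 6.89 = 76.11 dB(A).
compressor: 86 − 20·log₁₀(15.9/3.8) = 86 − 12.43 = 73.57 dB(A).
Σ 10^(L/10) = 6.889e+07 → L_total = 10·log₁₀(6.889e+07) = 78.38 dB(A).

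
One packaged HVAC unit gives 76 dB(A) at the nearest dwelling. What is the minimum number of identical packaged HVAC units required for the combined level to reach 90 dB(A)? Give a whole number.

The shortfall is 90 − 76 = 14.0 dB, and N units add 10·log₁₀ N, so need 10·log₁₀ N ≥ 14.0.
N ≥ 10^(14.0/10) = 25.119, so N = 26.

26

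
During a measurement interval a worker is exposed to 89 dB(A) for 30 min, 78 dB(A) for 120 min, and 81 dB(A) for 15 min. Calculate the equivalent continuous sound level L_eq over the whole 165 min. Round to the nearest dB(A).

83 dB(A)

The energy average is taken in the linear domain: L_eq = 10·log₁₀[(Σ tᵢ·10^(Lᵢ/10))/T], T = 165 min.
Σ tᵢ·10^(Lᵢ/10) = 30·10^(89/10) + 120·10^(78/10) + 15·10^(81/10) = 3.329e+10.
L_eq = 10·log₁₀(3.329e+10/165) = 83.05 dB(A).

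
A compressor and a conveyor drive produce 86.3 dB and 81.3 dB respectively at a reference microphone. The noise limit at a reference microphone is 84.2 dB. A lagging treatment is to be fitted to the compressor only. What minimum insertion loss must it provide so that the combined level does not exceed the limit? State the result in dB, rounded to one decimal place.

5.2 dB

The untreated sources together contribute 10^(81.3/10) = 1.349e+08, i.e. 81.30 dB.
The limit corresponds to 10^(84.2/10) = 2.630e+08; subtracting the fixed part leaves 1.281e+08 for the compressor, i.e. 81.08 dB.
So the compressor must be reduced from 86.3 to 81.08 dB: IL = 5.22 dB.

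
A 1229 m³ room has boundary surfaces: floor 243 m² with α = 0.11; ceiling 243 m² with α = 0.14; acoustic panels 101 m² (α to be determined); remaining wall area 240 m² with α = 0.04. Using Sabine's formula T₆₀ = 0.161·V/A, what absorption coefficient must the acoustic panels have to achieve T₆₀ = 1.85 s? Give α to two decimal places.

Required total absorption A = 0.161·1229/1.85 = 106.96 m².
Absorption from the other surfaces = 243·0.11 + 243·0.14 + 240·0.04 = 70.35 m², so the acoustic panels must supply 36.61 m² over 101 m².
α = 36.61/101 = 0.362.

0.36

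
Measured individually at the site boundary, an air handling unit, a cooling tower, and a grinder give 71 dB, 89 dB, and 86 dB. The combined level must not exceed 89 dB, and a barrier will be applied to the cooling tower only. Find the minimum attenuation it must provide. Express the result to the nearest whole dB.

3 dB

Everything except the cooling tower sums to 10^(71/10) + 10^(86/10) = 4.107e+08 in linear terms, 86.14 dB.
To meet 89 dB overall, the treated cooling tower may contribute at most 10^(89/10) − 4.107e+08 = 3.836e+08, i.e. 85.84 dB.
Required insertion loss = 89 − 85.84 = 3.16 dB.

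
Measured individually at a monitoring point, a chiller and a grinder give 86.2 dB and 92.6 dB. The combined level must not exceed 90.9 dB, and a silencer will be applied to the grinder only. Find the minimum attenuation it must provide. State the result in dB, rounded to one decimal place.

3.5 dB

Everything except the grinder sums to 10^(86.2/10) = 4.169e+08 in linear terms, 86.20 dB.
The limit corresponds to 10^(90.9/10) = 1.230e+09; subtracting the fixed part leaves 8.134e+08 for the grinder, i.e. 89.10 dB.
So the grinder must be reduced from 92.6 to 89.10 dB: IL = 3.50 dB.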